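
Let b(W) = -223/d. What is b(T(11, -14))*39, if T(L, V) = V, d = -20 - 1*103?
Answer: 2899/41 ≈ 70.707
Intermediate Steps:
d = -123 (d = -20 - 103 = -123)
b(W) = 223/123 (b(W) = -223/(-123) = -223*(-1/123) = 223/123)
b(T(11, -14))*39 = (223/123)*39 = 2899/41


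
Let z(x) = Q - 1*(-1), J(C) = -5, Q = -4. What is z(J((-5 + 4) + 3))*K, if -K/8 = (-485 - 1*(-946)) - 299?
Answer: 3888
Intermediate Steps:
K = -1296 (K = -8*((-485 - 1*(-946)) - 299) = -8*((-485 + 946) - 299) = -8*(461 - 299) = -8*162 = -1296)
z(x) = -3 (z(x) = -4 - 1*(-1) = -4 + 1 = -3)
z(J((-5 + 4) + 3))*K = -3*(-1296) = 3888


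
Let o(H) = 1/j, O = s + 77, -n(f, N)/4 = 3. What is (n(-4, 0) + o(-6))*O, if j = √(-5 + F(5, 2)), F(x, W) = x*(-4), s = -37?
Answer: -480 - 8*I ≈ -480.0 - 8.0*I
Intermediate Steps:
n(f, N) = -12 (n(f, N) = -4*3 = -12)
F(x, W) = -4*x
j = 5*I (j = √(-5 - 4*5) = √(-5 - 20) = √(-25) = 5*I ≈ 5.0*I)
O = 40 (O = -37 + 77 = 40)
o(H) = -I/5 (o(H) = 1/(5*I) = -I/5)
(n(-4, 0) + o(-6))*O = (-12 - I/5)*40 = -480 - 8*I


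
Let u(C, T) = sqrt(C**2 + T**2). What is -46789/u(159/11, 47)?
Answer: -514679*sqrt(292570)/292570 ≈ -951.53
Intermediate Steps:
-46789/u(159/11, 47) = -46789/sqrt((159/11)**2 + 47**2) = -46789/sqrt((159*(1/11))**2 + 2209) = -46789/sqrt((159/11)**2 + 2209) = -46789/sqrt(25281/121 + 2209) = -46789*11*sqrt(292570)/292570 = -514679*sqrt(292570)/292570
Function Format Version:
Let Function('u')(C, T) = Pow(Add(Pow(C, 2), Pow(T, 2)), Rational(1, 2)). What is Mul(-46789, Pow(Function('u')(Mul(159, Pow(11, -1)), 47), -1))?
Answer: Mul(Rational(-514679, 292570), Pow(292570, Rational(1, 2))) ≈ -951.53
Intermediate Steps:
Mul(-46789, Pow(Function('u')(Mul(159, Pow(11, -1)), 47), -1)) = Mul(-46789, Pow(Pow(Add(Pow(Mul(159, Pow(11, -1)), 2), Pow(47, 2)), Rational(1, 2)), -1)) = Mul(-46789, Pow(Pow(Add(Pow(Mul(159, Rational(1, 11)), 2), 2209), Rational(1, 2)), -1)) = Mul(-46789, Pow(Pow(Add(Pow(Rational(159, 11), 2), 2209), Rational(1, 2)), -1)) = Mul(-46789, Pow(Pow(Add(Rational(25281, 121), 2209), Rational(1, 2)), -1)) = Mul(-46789, Pow(Pow(Rational(292570, 121), Rational(1, 2)), -1)) = Mul(-46789, Pow(Mul(Rational(1, 11), Pow(292570, Rational(1, 2))), -1)) = Mul(-46789, Mul(Rational(11, 292570), Pow(292570, Rational(1, 2)))) = Mul(Rational(-514679, 292570), Pow(292570, Rational(1, 2)))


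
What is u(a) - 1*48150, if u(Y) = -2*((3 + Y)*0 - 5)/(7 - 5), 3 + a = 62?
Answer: -48145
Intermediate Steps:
a = 59 (a = -3 + 62 = 59)
u(Y) = 5 (u(Y) = -2*(0 - 5)/2 = -(-10)/2 = -2*(-5/2) = 5)
u(a) - 1*48150 = 5 - 1*48150 = 5 - 48150 = -48145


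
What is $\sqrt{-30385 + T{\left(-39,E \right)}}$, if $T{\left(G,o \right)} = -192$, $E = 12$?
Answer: $i \sqrt{30577} \approx 174.86 i$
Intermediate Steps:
$\sqrt{-30385 + T{\left(-39,E \right)}} = \sqrt{-30385 - 192} = \sqrt{-30577} = i \sqrt{30577}$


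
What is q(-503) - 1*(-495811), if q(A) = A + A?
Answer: 494805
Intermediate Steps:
q(A) = 2*A
q(-503) - 1*(-495811) = 2*(-503) - 1*(-495811) = -1006 + 495811 = 494805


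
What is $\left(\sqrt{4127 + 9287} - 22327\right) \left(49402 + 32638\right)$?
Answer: $-1831707080 + 82040 \sqrt{13414} \approx -1.8222 \cdot 10^{9}$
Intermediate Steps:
$\left(\sqrt{4127 + 9287} - 22327\right) \left(49402 + 32638\right) = \left(\sqrt{13414} - 22327\right) 82040 = \left(-22327 + \sqrt{13414}\right) 82040 = -1831707080 + 82040 \sqrt{13414}$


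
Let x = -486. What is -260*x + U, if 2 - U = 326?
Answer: 126036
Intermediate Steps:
U = -324 (U = 2 - 1*326 = 2 - 326 = -324)
-260*x + U = -260*(-486) - 324 = 126360 - 324 = 126036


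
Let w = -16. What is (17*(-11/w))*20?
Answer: 935/4 ≈ 233.75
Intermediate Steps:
(17*(-11/w))*20 = (17*(-11/(-16)))*20 = (17*(-11*(-1/16)))*20 = (17*(11/16))*20 = (187/16)*20 = 935/4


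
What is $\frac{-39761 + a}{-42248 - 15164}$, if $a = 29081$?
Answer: $\frac{2670}{14353} \approx 0.18602$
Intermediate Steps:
$\frac{-39761 + a}{-42248 - 15164} = \frac{-39761 + 29081}{-42248 - 15164} = - \frac{10680}{-57412} = \left(-10680\right) \left(- \frac{1}{57412}\right) = \frac{2670}{14353}$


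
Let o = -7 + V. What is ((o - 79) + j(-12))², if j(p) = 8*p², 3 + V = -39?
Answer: 1048576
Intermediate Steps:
V = -42 (V = -3 - 39 = -42)
o = -49 (o = -7 - 42 = -49)
((o - 79) + j(-12))² = ((-49 - 79) + 8*(-12)²)² = (-128 + 8*144)² = (-128 + 1152)² = 1024² = 1048576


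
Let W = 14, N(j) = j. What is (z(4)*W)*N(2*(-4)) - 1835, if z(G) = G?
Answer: -2283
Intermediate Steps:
(z(4)*W)*N(2*(-4)) - 1835 = (4*14)*(2*(-4)) - 1835 = 56*(-8) - 1835 = -448 - 1835 = -2283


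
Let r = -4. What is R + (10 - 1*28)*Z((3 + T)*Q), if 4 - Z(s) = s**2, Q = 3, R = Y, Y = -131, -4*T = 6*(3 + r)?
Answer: 6155/2 ≈ 3077.5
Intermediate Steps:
T = 3/2 (T = -3*(3 - 4)/2 = -3*(-1)/2 = -1/4*(-6) = 3/2 ≈ 1.5000)
R = -131
Z(s) = 4 - s**2
R + (10 - 1*28)*Z((3 + T)*Q) = -131 + (10 - 1*28)*(4 - ((3 + 3/2)*3)**2) = -131 + (10 - 28)*(4 - ((9/2)*3)**2) = -131 - 18*(4 - (27/2)**2) = -131 - 18*(4 - 1*729/4) = -131 - 18*(4 - 729/4) = -131 - 18*(-713/4) = -131 + 6417/2 = 6155/2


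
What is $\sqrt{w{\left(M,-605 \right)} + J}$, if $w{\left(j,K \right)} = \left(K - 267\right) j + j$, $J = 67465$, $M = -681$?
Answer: $2 \sqrt{165154} \approx 812.78$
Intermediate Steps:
$w{\left(j,K \right)} = j + j \left(-267 + K\right)$ ($w{\left(j,K \right)} = \left(-267 + K\right) j + j = j \left(-267 + K\right) + j = j + j \left(-267 + K\right)$)
$\sqrt{w{\left(M,-605 \right)} + J} = \sqrt{- 681 \left(-266 - 605\right) + 67465} = \sqrt{\left(-681\right) \left(-871\right) + 67465} = \sqrt{593151 + 67465} = \sqrt{660616} = 2 \sqrt{165154}$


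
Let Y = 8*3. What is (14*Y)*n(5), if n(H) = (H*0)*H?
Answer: 0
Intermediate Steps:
n(H) = 0 (n(H) = 0*H = 0)
Y = 24
(14*Y)*n(5) = (14*24)*0 = 336*0 = 0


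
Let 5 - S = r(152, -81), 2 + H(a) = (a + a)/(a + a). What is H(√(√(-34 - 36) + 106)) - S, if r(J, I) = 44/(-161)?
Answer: -1010/161 ≈ -6.2733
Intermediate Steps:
H(a) = -1 (H(a) = -2 + (a + a)/(a + a) = -2 + (2*a)/((2*a)) = -2 + (2*a)*(1/(2*a)) = -2 + 1 = -1)
r(J, I) = -44/161 (r(J, I) = 44*(-1/161) = -44/161)
S = 849/161 (S = 5 - 1*(-44/161) = 5 + 44/161 = 849/161 ≈ 5.2733)
H(√(√(-34 - 36) + 106)) - S = -1 - 1*849/161 = -1 - 849/161 = -1010/161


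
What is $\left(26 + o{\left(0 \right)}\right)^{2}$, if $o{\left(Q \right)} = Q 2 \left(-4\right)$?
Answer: $676$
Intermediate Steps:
$o{\left(Q \right)} = - 8 Q$ ($o{\left(Q \right)} = 2 Q \left(-4\right) = - 8 Q$)
$\left(26 + o{\left(0 \right)}\right)^{2} = \left(26 - 0\right)^{2} = \left(26 + 0\right)^{2} = 26^{2} = 676$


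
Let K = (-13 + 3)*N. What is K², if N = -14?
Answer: 19600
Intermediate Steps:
K = 140 (K = (-13 + 3)*(-14) = -10*(-14) = 140)
K² = 140² = 19600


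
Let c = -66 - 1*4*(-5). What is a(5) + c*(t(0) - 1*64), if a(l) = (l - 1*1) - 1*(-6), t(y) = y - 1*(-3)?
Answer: 2816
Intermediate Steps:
t(y) = 3 + y (t(y) = y + 3 = 3 + y)
c = -46 (c = -66 - 4*(-5) = -66 - 1*(-20) = -66 + 20 = -46)
a(l) = 5 + l (a(l) = (l - 1) + 6 = (-1 + l) + 6 = 5 + l)
a(5) + c*(t(0) - 1*64) = (5 + 5) - 46*((3 + 0) - 1*64) = 10 - 46*(3 - 64) = 10 - 46*(-61) = 10 + 2806 = 2816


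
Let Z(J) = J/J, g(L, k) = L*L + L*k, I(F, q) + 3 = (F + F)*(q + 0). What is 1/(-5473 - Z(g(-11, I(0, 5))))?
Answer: -1/5474 ≈ -0.00018268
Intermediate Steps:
I(F, q) = -3 + 2*F*q (I(F, q) = -3 + (F + F)*(q + 0) = -3 + (2*F)*q = -3 + 2*F*q)
g(L, k) = L**2 + L*k
Z(J) = 1
1/(-5473 - Z(g(-11, I(0, 5)))) = 1/(-5473 - 1*1) = 1/(-5473 - 1) = 1/(-5474) = -1/5474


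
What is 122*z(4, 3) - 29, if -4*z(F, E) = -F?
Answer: 93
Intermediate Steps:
z(F, E) = F/4 (z(F, E) = -(-1)*F/4 = F/4)
122*z(4, 3) - 29 = 122*((¼)*4) - 29 = 122*1 - 29 = 122 - 29 = 93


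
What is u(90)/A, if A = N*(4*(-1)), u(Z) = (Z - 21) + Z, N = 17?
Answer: -159/68 ≈ -2.3382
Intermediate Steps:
u(Z) = -21 + 2*Z (u(Z) = (-21 + Z) + Z = -21 + 2*Z)
A = -68 (A = 17*(4*(-1)) = 17*(-4) = -68)
u(90)/A = (-21 + 2*90)/(-68) = (-21 + 180)*(-1/68) = 159*(-1/68) = -159/68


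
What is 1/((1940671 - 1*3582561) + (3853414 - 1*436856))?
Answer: 1/1774668 ≈ 5.6349e-7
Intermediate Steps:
1/((1940671 - 1*3582561) + (3853414 - 1*436856)) = 1/((1940671 - 3582561) + (3853414 - 436856)) = 1/(-1641890 + 3416558) = 1/1774668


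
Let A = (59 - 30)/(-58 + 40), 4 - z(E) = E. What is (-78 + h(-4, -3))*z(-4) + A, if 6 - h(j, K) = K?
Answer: -9965/18 ≈ -553.61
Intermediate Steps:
z(E) = 4 - E
h(j, K) = 6 - K
A = -29/18 (A = 29/(-18) = 29*(-1/18) = -29/18 ≈ -1.6111)
(-78 + h(-4, -3))*z(-4) + A = (-78 + (6 - 1*(-3)))*(4 - 1*(-4)) - 29/18 = (-78 + (6 + 3))*(4 + 4) - 29/18 = (-78 + 9)*8 - 29/18 = -69*8 - 29/18 = -552 - 29/18 = -9965/18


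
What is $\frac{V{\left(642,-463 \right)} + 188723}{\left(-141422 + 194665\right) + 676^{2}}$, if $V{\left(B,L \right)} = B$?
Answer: $\frac{189365}{510219} \approx 0.37114$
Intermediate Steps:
$\frac{V{\left(642,-463 \right)} + 188723}{\left(-141422 + 194665\right) + 676^{2}} = \frac{642 + 188723}{\left(-141422 + 194665\right) + 676^{2}} = \frac{189365}{53243 + 456976} = \frac{189365}{510219}$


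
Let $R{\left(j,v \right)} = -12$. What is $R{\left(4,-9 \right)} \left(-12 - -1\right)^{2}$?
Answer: $-1452$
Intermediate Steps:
$R{\left(4,-9 \right)} \left(-12 - -1\right)^{2} = - 12 \left(-12 - -1\right)^{2} = - 12 \left(-12 + 1\right)^{2} = - 12 \left(-11\right)^{2} = \left(-12\right) 121 = -1452$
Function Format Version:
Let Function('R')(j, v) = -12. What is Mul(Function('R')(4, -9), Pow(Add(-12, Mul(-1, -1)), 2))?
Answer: -1452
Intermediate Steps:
Mul(Function('R')(4, -9), Pow(Add(-12, Mul(-1, -1)), 2)) = Mul(-12, Pow(Add(-12, Mul(-1, -1)), 2)) = Mul(-12, Pow(Add(-12, 1), 2)) = Mul(-12, Pow(-11, 2)) = Mul(-12, 121) = -1452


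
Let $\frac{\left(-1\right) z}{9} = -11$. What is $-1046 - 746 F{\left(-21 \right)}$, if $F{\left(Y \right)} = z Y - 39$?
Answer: $1578982$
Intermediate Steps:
$z = 99$ ($z = \left(-9\right) \left(-11\right) = 99$)
$F{\left(Y \right)} = -39 + 99 Y$ ($F{\left(Y \right)} = 99 Y - 39 = -39 + 99 Y$)
$-1046 - 746 F{\left(-21 \right)} = -1046 - 746 \left(-39 + 99 \left(-21\right)\right) = -1046 - 746 \left(-39 - 2079\right) = -1046 - -1580028 = -1046 + 1580028 = 1578982$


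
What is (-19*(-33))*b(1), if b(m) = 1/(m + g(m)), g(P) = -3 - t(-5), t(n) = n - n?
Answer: -627/2 ≈ -313.50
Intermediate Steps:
t(n) = 0
g(P) = -3 (g(P) = -3 - 1*0 = -3 + 0 = -3)
b(m) = 1/(-3 + m) (b(m) = 1/(m - 3) = 1/(-3 + m))
(-19*(-33))*b(1) = (-19*(-33))/(-3 + 1) = 627/(-2) = 627*(-½) = -627/2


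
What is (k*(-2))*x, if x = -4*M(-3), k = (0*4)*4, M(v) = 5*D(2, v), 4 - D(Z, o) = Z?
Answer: 0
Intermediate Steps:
D(Z, o) = 4 - Z
M(v) = 10 (M(v) = 5*(4 - 1*2) = 5*(4 - 2) = 5*2 = 10)
k = 0 (k = 0*4 = 0)
x = -40 (x = -4*10 = -40)
(k*(-2))*x = (0*(-2))*(-40) = 0*(-40) = 0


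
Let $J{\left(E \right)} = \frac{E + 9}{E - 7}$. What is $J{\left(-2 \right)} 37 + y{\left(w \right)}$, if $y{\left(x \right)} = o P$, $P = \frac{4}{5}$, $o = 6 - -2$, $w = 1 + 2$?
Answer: $- \frac{1007}{45} \approx -22.378$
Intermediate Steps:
$w = 3$
$o = 8$ ($o = 6 + 2 = 8$)
$J{\left(E \right)} = \frac{9 + E}{-7 + E}$
$P = \frac{4}{5}$ ($P = 4 \cdot \frac{1}{5} = \frac{4}{5} \approx 0.8$)
$y{\left(x \right)} = \frac{32}{5}$ ($y{\left(x \right)} = 8 \cdot \frac{4}{5} = \frac{32}{5}$)
$J{\left(-2 \right)} 37 + y{\left(w \right)} = \frac{9 - 2}{-7 - 2} \cdot 37 + \frac{32}{5} = \frac{1}{-9} \cdot 7 \cdot 37 + \frac{32}{5} = \left(- \frac{1}{9}\right) 7 \cdot 37 + \frac{32}{5} = \left(- \frac{7}{9}\right) 37 + \frac{32}{5} = - \frac{259}{9} + \frac{32}{5} = - \frac{1007}{45}$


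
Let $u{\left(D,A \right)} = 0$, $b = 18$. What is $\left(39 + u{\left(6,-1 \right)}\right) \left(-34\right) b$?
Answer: $-23868$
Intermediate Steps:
$\left(39 + u{\left(6,-1 \right)}\right) \left(-34\right) b = \left(39 + 0\right) \left(-34\right) 18 = 39 \left(-34\right) 18 = \left(-1326\right) 18 = -23868$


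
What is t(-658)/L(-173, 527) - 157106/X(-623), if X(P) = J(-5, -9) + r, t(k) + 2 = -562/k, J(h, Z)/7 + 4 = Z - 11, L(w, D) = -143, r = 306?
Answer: -284281306/249711 ≈ -1138.4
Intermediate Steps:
J(h, Z) = -105 + 7*Z (J(h, Z) = -28 + 7*(Z - 11) = -28 + 7*(-11 + Z) = -28 + (-77 + 7*Z) = -105 + 7*Z)
t(k) = -2 - 562/k
X(P) = 138 (X(P) = (-105 + 7*(-9)) + 306 = (-105 - 63) + 306 = -168 + 306 = 138)
t(-658)/L(-173, 527) - 157106/X(-623) = (-2 - 562/(-658))/(-143) - 157106/138 = (-2 - 562*(-1/658))*(-1/143) - 157106*1/138 = (-2 + 281/329)*(-1/143) - 78553/69 = -377/329*(-1/143) - 78553/69 = 29/3619 - 78553/69 = -284281306/249711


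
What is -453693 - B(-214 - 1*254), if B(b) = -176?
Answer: -453517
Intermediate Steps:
-453693 - B(-214 - 1*254) = -453693 - 1*(-176) = -453693 + 176 = -453517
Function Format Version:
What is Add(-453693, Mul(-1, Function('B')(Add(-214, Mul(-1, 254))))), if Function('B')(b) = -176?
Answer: -453517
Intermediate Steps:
Add(-453693, Mul(-1, Function('B')(Add(-214, Mul(-1, 254))))) = Add(-453693, Mul(-1, -176)) = Add(-453693, 176) = -453517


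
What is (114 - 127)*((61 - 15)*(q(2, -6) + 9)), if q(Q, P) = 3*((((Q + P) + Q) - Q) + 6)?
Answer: -8970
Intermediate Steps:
q(Q, P) = 18 + 3*P + 3*Q (q(Q, P) = 3*((((P + Q) + Q) - Q) + 6) = 3*(((P + 2*Q) - Q) + 6) = 3*((P + Q) + 6) = 3*(6 + P + Q) = 18 + 3*P + 3*Q)
(114 - 127)*((61 - 15)*(q(2, -6) + 9)) = (114 - 127)*((61 - 15)*((18 + 3*(-6) + 3*2) + 9)) = -598*((18 - 18 + 6) + 9) = -598*(6 + 9) = -598*15 = -13*690 = -8970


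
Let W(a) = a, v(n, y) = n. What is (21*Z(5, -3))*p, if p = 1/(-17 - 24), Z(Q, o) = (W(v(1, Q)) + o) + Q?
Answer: -63/41 ≈ -1.5366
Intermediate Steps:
Z(Q, o) = 1 + Q + o (Z(Q, o) = (1 + o) + Q = 1 + Q + o)
p = -1/41 (p = 1/(-41) = -1/41 ≈ -0.024390)
(21*Z(5, -3))*p = (21*(1 + 5 - 3))*(-1/41) = (21*3)*(-1/41) = 63*(-1/41) = -63/41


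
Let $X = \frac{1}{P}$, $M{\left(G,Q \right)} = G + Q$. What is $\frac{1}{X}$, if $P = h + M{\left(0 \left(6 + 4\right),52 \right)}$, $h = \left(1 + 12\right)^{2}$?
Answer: $221$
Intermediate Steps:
$h = 169$ ($h = 13^{2} = 169$)
$P = 221$ ($P = 169 + \left(0 \left(6 + 4\right) + 52\right) = 169 + \left(0 \cdot 10 + 52\right) = 169 + \left(0 + 52\right) = 169 + 52 = 221$)
$X = \frac{1}{221} \approx 0.0045249$
$\frac{1}{X} = \frac{1}{\frac{1}{221}} = 221$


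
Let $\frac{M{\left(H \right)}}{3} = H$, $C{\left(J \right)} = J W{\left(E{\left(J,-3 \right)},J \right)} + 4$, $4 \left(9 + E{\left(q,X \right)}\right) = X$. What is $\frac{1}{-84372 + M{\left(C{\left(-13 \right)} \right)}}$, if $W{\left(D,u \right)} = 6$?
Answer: $- \frac{1}{84594} \approx -1.1821 \cdot 10^{-5}$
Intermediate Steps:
$E{\left(q,X \right)} = -9 + \frac{X}{4}$
$C{\left(J \right)} = 4 + 6 J$ ($C{\left(J \right)} = J 6 + 4 = 6 J + 4 = 4 + 6 J$)
$M{\left(H \right)} = 3 H$
$\frac{1}{-84372 + M{\left(C{\left(-13 \right)} \right)}} = \frac{1}{-84372 + 3 \left(4 + 6 \left(-13\right)\right)} = \frac{1}{-84372 + 3 \left(4 - 78\right)} = \frac{1}{-84372 + 3 \left(-74\right)} = \frac{1}{-84372 - 222} = \frac{1}{-84594} = - \frac{1}{84594}$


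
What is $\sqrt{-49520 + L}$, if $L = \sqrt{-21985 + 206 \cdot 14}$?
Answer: $\sqrt{-49520 + i \sqrt{19101}} \approx 0.3105 + 222.53 i$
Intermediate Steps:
$L = i \sqrt{19101}$ ($L = \sqrt{-21985 + 2884} = \sqrt{-19101} = i \sqrt{19101} \approx 138.21 i$)
$\sqrt{-49520 + L} = \sqrt{-49520 + i \sqrt{19101}}$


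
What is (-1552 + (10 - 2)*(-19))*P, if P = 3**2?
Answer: -15336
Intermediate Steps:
P = 9
(-1552 + (10 - 2)*(-19))*P = (-1552 + (10 - 2)*(-19))*9 = (-1552 + 8*(-19))*9 = (-1552 - 152)*9 = -1704*9 = -15336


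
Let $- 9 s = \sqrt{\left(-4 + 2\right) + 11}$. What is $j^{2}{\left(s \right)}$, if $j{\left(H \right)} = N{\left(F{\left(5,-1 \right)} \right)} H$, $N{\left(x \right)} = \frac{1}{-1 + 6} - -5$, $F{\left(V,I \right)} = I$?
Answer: $\frac{676}{225} \approx 3.0044$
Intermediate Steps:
$s = - \frac{1}{3}$ ($s = - \frac{\sqrt{\left(-4 + 2\right) + 11}}{9} = - \frac{\sqrt{-2 + 11}}{9} = - \frac{\sqrt{9}}{9} = \left(- \frac{1}{9}\right) 3 = - \frac{1}{3} \approx -0.33333$)
$N{\left(x \right)} = \frac{26}{5}$ ($N{\left(x \right)} = \frac{1}{5} + 5 = \frac{26}{5}$)
$j{\left(H \right)} = \frac{26 H}{5}$
$j^{2}{\left(s \right)} = \left(\frac{26}{5} \left(- \frac{1}{3}\right)\right)^{2} = \left(- \frac{26}{15}\right)^{2} = \frac{676}{225}$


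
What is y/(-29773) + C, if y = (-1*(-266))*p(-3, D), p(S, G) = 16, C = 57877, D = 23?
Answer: 90693035/1567 ≈ 57877.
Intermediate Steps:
y = 4256 (y = -1*(-266)*16 = 266*16 = 4256)
y/(-29773) + C = 4256/(-29773) + 57877 = 4256*(-1/29773) + 57877 = -224/1567 + 57877 = 90693035/1567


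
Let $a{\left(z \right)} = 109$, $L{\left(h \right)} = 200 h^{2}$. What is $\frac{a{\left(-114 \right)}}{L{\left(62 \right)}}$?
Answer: $\frac{109}{768800} \approx 0.00014178$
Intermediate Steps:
$\frac{a{\left(-114 \right)}}{L{\left(62 \right)}} = \frac{109}{200 \cdot 62^{2}} = \frac{109}{200 \cdot 3844} = \frac{109}{768800}$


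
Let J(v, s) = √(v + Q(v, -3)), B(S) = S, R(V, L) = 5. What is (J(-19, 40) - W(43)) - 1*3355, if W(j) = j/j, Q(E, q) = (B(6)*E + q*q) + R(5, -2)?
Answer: -3356 + I*√119 ≈ -3356.0 + 10.909*I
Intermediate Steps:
Q(E, q) = 5 + q² + 6*E (Q(E, q) = (6*E + q*q) + 5 = (6*E + q²) + 5 = (q² + 6*E) + 5 = 5 + q² + 6*E)
J(v, s) = √(14 + 7*v) (J(v, s) = √(v + (5 + (-3)² + 6*v)) = √(v + (5 + 9 + 6*v)) = √(v + (14 + 6*v)) = √(14 + 7*v))
W(j) = 1
(J(-19, 40) - W(43)) - 1*3355 = (√(14 + 7*(-19)) - 1*1) - 1*3355 = (√(14 - 133) - 1) - 3355 = (√(-119) - 1) - 3355 = (I*√119 - 1) - 3355 = (-1 + I*√119) - 3355 = -3356 + I*√119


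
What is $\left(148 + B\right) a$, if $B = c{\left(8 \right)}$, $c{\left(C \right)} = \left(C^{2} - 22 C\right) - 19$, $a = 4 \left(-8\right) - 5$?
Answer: $-629$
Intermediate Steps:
$a = -37$ ($a = -32 - 5 = -37$)
$c{\left(C \right)} = -19 + C^{2} - 22 C$
$B = -131$ ($B = -19 + 8^{2} - 176 = -19 + 64 - 176 = -131$)
$\left(148 + B\right) a = \left(148 - 131\right) \left(-37\right) = 17 \left(-37\right) = -629$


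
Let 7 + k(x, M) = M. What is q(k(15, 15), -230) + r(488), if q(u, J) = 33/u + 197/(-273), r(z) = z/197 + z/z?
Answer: 2960341/430248 ≈ 6.8805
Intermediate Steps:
r(z) = 1 + z/197 (r(z) = z*(1/197) + 1 = z/197 + 1 = 1 + z/197)
k(x, M) = -7 + M
q(u, J) = -197/273 + 33/u (q(u, J) = 33/u + 197*(-1/273) = 33/u - 197/273 = -197/273 + 33/u)
q(k(15, 15), -230) + r(488) = (-197/273 + 33/(-7 + 15)) + (1 + (1/197)*488) = (-197/273 + 33/8) + (1 + 488/197) = (-197/273 + 33*(⅛)) + 685/197 = (-197/273 + 33/8) + 685/197 = 7433/2184 + 685/197 = 2960341/430248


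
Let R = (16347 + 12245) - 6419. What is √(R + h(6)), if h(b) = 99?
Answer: 16*√87 ≈ 149.24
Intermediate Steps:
R = 22173 (R = 28592 - 6419 = 22173)
√(R + h(6)) = √(22173 + 99) = √22272 = 16*√87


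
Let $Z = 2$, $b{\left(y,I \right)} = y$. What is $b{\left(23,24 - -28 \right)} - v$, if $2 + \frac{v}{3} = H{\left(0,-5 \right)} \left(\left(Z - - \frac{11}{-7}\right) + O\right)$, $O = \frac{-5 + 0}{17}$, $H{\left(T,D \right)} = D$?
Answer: $\frac{3691}{119} \approx 31.017$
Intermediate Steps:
$O = - \frac{5}{17}$ ($O = \left(-5\right) \frac{1}{17} = - \frac{5}{17} \approx -0.29412$)
$v = - \frac{954}{119}$ ($v = -6 + 3 \left(- 5 \left(\left(2 - - \frac{11}{-7}\right) - \frac{5}{17}\right)\right) = -6 + 3 \left(- 5 \left(\left(2 - \left(-11\right) \left(- \frac{1}{7}\right)\right) - \frac{5}{17}\right)\right) = -6 + 3 \left(- 5 \left(\left(2 - \frac{11}{7}\right) - \frac{5}{17}\right)\right) = -6 + 3 \left(- 5 \left(\frac{3}{7} - \frac{5}{17}\right)\right) = -6 + 3 \left(\left(-5\right) \frac{16}{119}\right) = -6 + 3 \left(- \frac{80}{119}\right) = -6 - \frac{240}{119} = - \frac{954}{119} \approx -8.0168$)
$b{\left(23,24 - -28 \right)} - v = 23 - - \frac{954}{119} = 23 + \frac{954}{119} = \frac{3691}{119}$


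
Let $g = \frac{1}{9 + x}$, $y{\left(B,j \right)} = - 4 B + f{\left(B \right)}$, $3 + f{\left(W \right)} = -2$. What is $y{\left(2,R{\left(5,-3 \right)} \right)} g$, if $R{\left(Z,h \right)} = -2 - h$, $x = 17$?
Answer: $- \frac{1}{2} \approx -0.5$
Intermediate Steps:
$f{\left(W \right)} = -5$ ($f{\left(W \right)} = -3 - 2 = -5$)
$y{\left(B,j \right)} = -5 - 4 B$ ($y{\left(B,j \right)} = - 4 B - 5 = -5 - 4 B$)
$g = \frac{1}{26}$ ($g = \frac{1}{9 + 17} = \frac{1}{26} \approx 0.038462$)
$y{\left(2,R{\left(5,-3 \right)} \right)} g = \left(-5 - 8\right) \frac{1}{26} = \left(-13\right) \frac{1}{26} = - \frac{1}{2}$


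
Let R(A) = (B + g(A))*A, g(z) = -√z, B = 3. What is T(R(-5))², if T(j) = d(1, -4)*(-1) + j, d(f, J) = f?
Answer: 131 - 160*I*√5 ≈ 131.0 - 357.77*I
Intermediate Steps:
R(A) = A*(3 - √A) (R(A) = (3 - √A)*A = A*(3 - √A))
T(j) = -1 + j (T(j) = 1*(-1) + j = -1 + j)
T(R(-5))² = (-1 + (-(-5)^(3/2) + 3*(-5)))² = (-1 + (-(-5)*I*√5 - 15))² = (-1 + (5*I*√5 - 15))² = (-1 + (-15 + 5*I*√5))² = (-16 + 5*I*√5)²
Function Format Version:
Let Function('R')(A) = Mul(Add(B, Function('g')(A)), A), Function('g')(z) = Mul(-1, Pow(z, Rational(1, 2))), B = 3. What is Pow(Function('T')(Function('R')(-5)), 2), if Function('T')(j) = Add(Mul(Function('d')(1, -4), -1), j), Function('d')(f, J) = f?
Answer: Add(131, Mul(-160, I, Pow(5, Rational(1, 2)))) ≈ Add(131.00, Mul(-357.77, I))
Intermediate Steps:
Function('R')(A) = Mul(A, Add(3, Mul(-1, Pow(A, Rational(1, 2))))) (Function('R')(A) = Mul(Add(3, Mul(-1, Pow(A, Rational(1, 2)))), A) = Mul(A, Add(3, Mul(-1, Pow(A, Rational(1, 2))))))
Function('T')(j) = Add(-1, j) (Function('T')(j) = Add(Mul(1, -1), j) = Add(-1, j))
Pow(Function('T')(Function('R')(-5)), 2) = Pow(Add(-1, Add(Mul(-1, Pow(-5, Rational(3, 2))), Mul(3, -5))), 2) = Pow(Add(-1, Add(Mul(-1, Mul(-5, I, Pow(5, Rational(1, 2)))), -15)), 2) = Pow(Add(-1, Add(Mul(5, I, Pow(5, Rational(1, 2))), -15)), 2) = Pow(Add(-1, Add(-15, Mul(5, I, Pow(5, Rational(1, 2))))), 2) = Pow(Add(-16, Mul(5, I, Pow(5, Rational(1, 2)))), 2)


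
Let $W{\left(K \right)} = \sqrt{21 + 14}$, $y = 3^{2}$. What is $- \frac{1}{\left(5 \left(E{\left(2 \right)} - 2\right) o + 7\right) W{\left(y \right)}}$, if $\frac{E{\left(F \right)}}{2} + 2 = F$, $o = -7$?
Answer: $- \frac{\sqrt{35}}{2695} \approx -0.0021952$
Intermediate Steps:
$E{\left(F \right)} = -4 + 2 F$
$y = 9$
$W{\left(K \right)} = \sqrt{35}$
$- \frac{1}{\left(5 \left(E{\left(2 \right)} - 2\right) o + 7\right) W{\left(y \right)}} = - \frac{1}{\left(5 \left(\left(-4 + 2 \cdot 2\right) - 2\right) \left(-7\right) + 7\right) \sqrt{35}} = - \frac{1}{\left(5 \left(\left(-4 + 4\right) - 2\right) \left(-7\right) + 7\right) \sqrt{35}} = - \frac{1}{\left(5 \left(0 - 2\right) \left(-7\right) + 7\right) \sqrt{35}} = - \frac{1}{\left(5 \left(-2\right) \left(-7\right) + 7\right) \sqrt{35}} = - \frac{1}{\left(\left(-10\right) \left(-7\right) + 7\right) \sqrt{35}} = - \frac{1}{\left(70 + 7\right) \sqrt{35}} = - \frac{1}{77 \sqrt{35}} = - \frac{\sqrt{35}}{2695}$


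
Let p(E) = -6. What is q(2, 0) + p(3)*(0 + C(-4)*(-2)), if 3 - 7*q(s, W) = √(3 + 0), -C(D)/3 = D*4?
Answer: 4035/7 - √3/7 ≈ 576.18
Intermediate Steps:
C(D) = -12*D (C(D) = -3*D*4 = -12*D)
q(s, W) = 3/7 - √3/7 (q(s, W) = 3/7 - √(3 + 0)/7 = 3/7 - √3/7)
q(2, 0) + p(3)*(0 + C(-4)*(-2)) = (3/7 - √3/7) - 6*(0 - 12*(-4)*(-2)) = (3/7 - √3/7) - 6*(0 + 48*(-2)) = (3/7 - √3/7) - 6*(0 - 96) = (3/7 - √3/7) - 6*(-96) = (3/7 - √3/7) + 576 = 4035/7 - √3/7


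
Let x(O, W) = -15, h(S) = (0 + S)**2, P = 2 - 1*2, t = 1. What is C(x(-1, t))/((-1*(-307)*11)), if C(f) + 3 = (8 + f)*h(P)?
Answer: -3/3377 ≈ -0.00088836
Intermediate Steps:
P = 0 (P = 2 - 2 = 0)
h(S) = S**2
C(f) = -3 (C(f) = -3 + (8 + f)*0**2 = -3 + (8 + f)*0 = -3 + 0 = -3)
C(x(-1, t))/((-1*(-307)*11)) = -3/(-1*(-307)*11) = -3/(307*11) = -3/3377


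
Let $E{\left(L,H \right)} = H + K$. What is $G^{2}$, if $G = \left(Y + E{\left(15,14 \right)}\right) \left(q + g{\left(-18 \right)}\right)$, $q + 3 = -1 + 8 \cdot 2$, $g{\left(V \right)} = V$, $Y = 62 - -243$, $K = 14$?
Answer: $3992004$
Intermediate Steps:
$Y = 305$ ($Y = 62 + 243 = 305$)
$q = 12$ ($q = -3 + \left(-1 + 8 \cdot 2\right) = -3 + \left(-1 + 16\right) = -3 + 15 = 12$)
$E{\left(L,H \right)} = 14 + H$ ($E{\left(L,H \right)} = H + 14 = 14 + H$)
$G = -1998$ ($G = \left(305 + \left(14 + 14\right)\right) \left(12 - 18\right) = \left(305 + 28\right) \left(-6\right) = 333 \left(-6\right) = -1998$)
$G^{2} = \left(-1998\right)^{2} = 3992004$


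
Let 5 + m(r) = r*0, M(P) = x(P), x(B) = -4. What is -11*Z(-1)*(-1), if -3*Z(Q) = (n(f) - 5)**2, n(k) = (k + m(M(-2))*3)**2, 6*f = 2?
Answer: -39334691/243 ≈ -1.6187e+5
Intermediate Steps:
f = 1/3 (f = (1/6)*2 = 1/3 ≈ 0.33333)
M(P) = -4
m(r) = -5 (m(r) = -5 + r*0 = -5 + 0 = -5)
n(k) = (-15 + k)**2 (n(k) = (k - 5*3)**2 = (k - 15)**2 = (-15 + k)**2)
Z(Q) = -3575881/243 (Z(Q) = -((-15 + 1/3)**2 - 5)**2/3 = -((-44/3)**2 - 5)**2/3 = -(1936/9 - 5)**2/3 = -(1891/9)**2/3 = -1/3*3575881/81 = -3575881/243)
-11*Z(-1)*(-1) = -11*(-3575881/243)*(-1) = (39334691/243)*(-1) = -39334691/243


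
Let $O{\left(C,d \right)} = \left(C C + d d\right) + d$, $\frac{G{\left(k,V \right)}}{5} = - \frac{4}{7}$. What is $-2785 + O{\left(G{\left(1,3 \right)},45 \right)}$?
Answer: $- \frac{34635}{49} \approx -706.84$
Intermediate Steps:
$G{\left(k,V \right)} = - \frac{20}{7}$ ($G{\left(k,V \right)} = 5 \left(- \frac{4}{7}\right) = - \frac{20}{7}$)
$O{\left(C,d \right)} = d + C^{2} + d^{2}$ ($O{\left(C,d \right)} = \left(C^{2} + d^{2}\right) + d = d + C^{2} + d^{2}$)
$-2785 + O{\left(G{\left(1,3 \right)},45 \right)} = -2785 + \left(45 + \left(- \frac{20}{7}\right)^{2} + 45^{2}\right) = -2785 + \left(45 + \frac{400}{49} + 2025\right) = -2785 + \frac{101830}{49} = - \frac{34635}{49}$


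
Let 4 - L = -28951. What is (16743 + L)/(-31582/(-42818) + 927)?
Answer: 489174241/9930967 ≈ 49.257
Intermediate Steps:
L = 28955 (L = 4 - 1*(-28951) = 4 + 28951 = 28955)
(16743 + L)/(-31582/(-42818) + 927) = (16743 + 28955)/(-31582/(-42818) + 927) = 45698/(-31582*(-1/42818) + 927) = 45698/(15791/21409 + 927) = 45698/(19861934/21409) = 45698*(21409/19861934) = 489174241/9930967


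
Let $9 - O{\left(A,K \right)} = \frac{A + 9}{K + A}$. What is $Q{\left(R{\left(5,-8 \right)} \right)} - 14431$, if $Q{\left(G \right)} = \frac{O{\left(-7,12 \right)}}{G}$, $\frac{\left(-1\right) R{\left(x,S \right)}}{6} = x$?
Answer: $- \frac{2164693}{150} \approx -14431.0$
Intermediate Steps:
$R{\left(x,S \right)} = - 6 x$
$O{\left(A,K \right)} = 9 - \frac{9 + A}{A + K}$ ($O{\left(A,K \right)} = 9 - \frac{A + 9}{K + A} = 9 - \frac{9 + A}{A + K}$)
$Q{\left(G \right)} = \frac{43}{5 G}$ ($Q{\left(G \right)} = \frac{\frac{1}{-7 + 12} \left(-9 + 8 \left(-7\right) + 9 \cdot 12\right)}{G} = \frac{\frac{1}{5} \left(-9 - 56 + 108\right)}{G} = \frac{\frac{1}{5} \cdot 43}{G} = \frac{43}{5 G}$)
$Q{\left(R{\left(5,-8 \right)} \right)} - 14431 = \frac{43}{5 \left(\left(-6\right) 5\right)} - 14431 = \frac{43}{5 \left(-30\right)} - 14431 = \frac{43}{5} \left(- \frac{1}{30}\right) - 14431 = - \frac{43}{150} - 14431 = - \frac{2164693}{150}$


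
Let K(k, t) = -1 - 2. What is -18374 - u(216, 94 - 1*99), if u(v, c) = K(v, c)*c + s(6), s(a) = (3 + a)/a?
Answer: -36781/2 ≈ -18391.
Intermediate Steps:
s(a) = (3 + a)/a
K(k, t) = -3
u(v, c) = 3/2 - 3*c (u(v, c) = -3*c + (3 + 6)/6 = -3*c + (⅙)*9 = -3*c + 3/2 = 3/2 - 3*c)
-18374 - u(216, 94 - 1*99) = -18374 - (3/2 - 3*(94 - 1*99)) = -18374 - (3/2 - 3*(94 - 99)) = -18374 - (3/2 - 3*(-5)) = -18374 - (3/2 + 15) = -18374 - 1*33/2 = -18374 - 33/2 = -36781/2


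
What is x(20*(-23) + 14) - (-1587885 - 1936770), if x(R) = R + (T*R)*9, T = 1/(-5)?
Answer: 17625059/5 ≈ 3.5250e+6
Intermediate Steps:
T = -⅕ ≈ -0.20000
x(R) = -4*R/5 (x(R) = R - R/5*9 = R - 9*R/5 = -4*R/5)
x(20*(-23) + 14) - (-1587885 - 1936770) = -4*(20*(-23) + 14)/5 - (-1587885 - 1936770) = -4*(-460 + 14)/5 - 1*(-3524655) = -⅘*(-446) + 3524655 = 1784/5 + 3524655 = 17625059/5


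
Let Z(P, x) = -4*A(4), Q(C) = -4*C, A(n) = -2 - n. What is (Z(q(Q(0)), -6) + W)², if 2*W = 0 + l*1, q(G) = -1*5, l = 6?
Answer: 729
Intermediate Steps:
q(G) = -5
Z(P, x) = 24 (Z(P, x) = -4*(-2 - 1*4) = -4*(-2 - 4) = -4*(-6) = 24)
W = 3 (W = (0 + 6*1)/2 = (0 + 6)/2 = (½)*6 = 3)
(Z(q(Q(0)), -6) + W)² = (24 + 3)² = 27² = 729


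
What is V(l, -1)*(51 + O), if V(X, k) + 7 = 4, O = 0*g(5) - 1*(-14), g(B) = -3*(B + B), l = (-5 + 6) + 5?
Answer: -195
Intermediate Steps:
l = 6 (l = 1 + 5 = 6)
g(B) = -6*B
O = 14 (O = 0*(-6*5) - 1*(-14) = 0*(-30) + 14 = 0 + 14 = 14)
V(X, k) = -3 (V(X, k) = -7 + 4 = -3)
V(l, -1)*(51 + O) = -3*(51 + 14) = -3*65 = -195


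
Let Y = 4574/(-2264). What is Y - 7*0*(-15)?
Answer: -2287/1132 ≈ -2.0203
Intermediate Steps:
Y = -2287/1132 (Y = 4574*(-1/2264) = -2287/1132 ≈ -2.0203)
Y - 7*0*(-15) = -2287/1132 - 7*0*(-15) = -2287/1132 - 0*(-15) = -2287/1132 - 1*0 = -2287/1132 + 0 = -2287/1132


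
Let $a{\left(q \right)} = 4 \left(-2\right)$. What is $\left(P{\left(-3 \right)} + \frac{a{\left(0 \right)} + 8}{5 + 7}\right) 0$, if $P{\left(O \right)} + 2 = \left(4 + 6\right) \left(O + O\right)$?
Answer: $0$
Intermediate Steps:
$a{\left(q \right)} = -8$
$P{\left(O \right)} = -2 + 20 O$ ($P{\left(O \right)} = -2 + \left(4 + 6\right) \left(O + O\right) = -2 + 10 \cdot 2 O = -2 + 20 O$)
$\left(P{\left(-3 \right)} + \frac{a{\left(0 \right)} + 8}{5 + 7}\right) 0 = \left(\left(-2 + 20 \left(-3\right)\right) + \frac{-8 + 8}{5 + 7}\right) 0 = \left(\left(-2 - 60\right) + \frac{0}{12}\right) 0 = \left(-62 + 0 \cdot \frac{1}{12}\right) 0 = \left(-62 + 0\right) 0 = \left(-62\right) 0 = 0$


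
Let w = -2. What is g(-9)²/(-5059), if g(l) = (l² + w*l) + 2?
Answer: -10201/5059 ≈ -2.0164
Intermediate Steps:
g(l) = 2 + l² - 2*l (g(l) = (l² - 2*l) + 2 = 2 + l² - 2*l)
g(-9)²/(-5059) = (2 + (-9)² - 2*(-9))²/(-5059) = (2 + 81 + 18)²*(-1/5059) = 101²*(-1/5059) = 10201*(-1/5059) = -10201/5059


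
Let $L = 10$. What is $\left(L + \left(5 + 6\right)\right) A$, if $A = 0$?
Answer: $0$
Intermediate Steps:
$\left(L + \left(5 + 6\right)\right) A = \left(10 + \left(5 + 6\right)\right) 0 = \left(10 + 11\right) 0 = 21 \cdot 0 = 0$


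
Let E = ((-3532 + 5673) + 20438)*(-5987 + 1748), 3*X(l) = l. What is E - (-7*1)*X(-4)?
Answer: -287137171/3 ≈ -9.5712e+7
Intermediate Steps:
X(l) = l/3
E = -95712381 (E = (2141 + 20438)*(-4239) = 22579*(-4239) = -95712381)
E - (-7*1)*X(-4) = -95712381 - (-7*1)*(1/3)*(-4) = -95712381 - (-7)*(-4)/3 = -95712381 - 1*28/3 = -95712381 - 28/3 = -287137171/3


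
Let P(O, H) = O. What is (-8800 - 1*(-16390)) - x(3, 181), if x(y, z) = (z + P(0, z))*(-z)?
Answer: 40351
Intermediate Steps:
x(y, z) = -z² (x(y, z) = (z + 0)*(-z) = z*(-z) = -z²)
(-8800 - 1*(-16390)) - x(3, 181) = (-8800 - 1*(-16390)) - (-1)*181² = (-8800 + 16390) - (-1)*32761 = 7590 - 1*(-32761) = 7590 + 32761 = 40351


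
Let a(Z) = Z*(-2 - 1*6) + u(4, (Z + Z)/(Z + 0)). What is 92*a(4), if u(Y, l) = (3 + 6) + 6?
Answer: -1564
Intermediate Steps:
u(Y, l) = 15 (u(Y, l) = 9 + 6 = 15)
a(Z) = 15 - 8*Z (a(Z) = Z*(-2 - 1*6) + 15 = Z*(-2 - 6) + 15 = Z*(-8) + 15 = -8*Z + 15 = 15 - 8*Z)
92*a(4) = 92*(15 - 8*4) = 92*(15 - 32) = 92*(-17) = -1564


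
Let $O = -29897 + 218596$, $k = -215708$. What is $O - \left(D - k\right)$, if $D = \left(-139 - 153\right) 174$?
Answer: $23799$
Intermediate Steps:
$D = -50808$ ($D = \left(-292\right) 174 = -50808$)
$O = 188699$
$O - \left(D - k\right) = 188699 - \left(-50808 - -215708\right) = 188699 - \left(-50808 + 215708\right) = 188699 - 164900 = 23799$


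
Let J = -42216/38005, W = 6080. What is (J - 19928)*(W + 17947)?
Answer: -18198190502112/38005 ≈ -4.7884e+8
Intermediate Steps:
J = -42216/38005 (J = -42216*1/38005 = -42216/38005 ≈ -1.1108)
(J - 19928)*(W + 17947) = (-42216/38005 - 19928)*(6080 + 17947) = -757405856/38005*24027 = -18198190502112/38005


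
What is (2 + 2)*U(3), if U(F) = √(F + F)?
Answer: 4*√6 ≈ 9.7980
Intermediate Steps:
U(F) = √2*√F (U(F) = √(2*F) = √2*√F)
(2 + 2)*U(3) = (2 + 2)*(√2*√3) = 4*√6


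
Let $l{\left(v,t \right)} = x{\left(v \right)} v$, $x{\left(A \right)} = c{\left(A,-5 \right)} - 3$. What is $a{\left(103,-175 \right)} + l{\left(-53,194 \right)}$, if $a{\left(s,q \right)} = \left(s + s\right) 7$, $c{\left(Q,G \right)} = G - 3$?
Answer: $2025$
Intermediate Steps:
$c{\left(Q,G \right)} = -3 + G$
$x{\left(A \right)} = -11$ ($x{\left(A \right)} = \left(-3 - 5\right) - 3 = -8 - 3 = -11$)
$a{\left(s,q \right)} = 14 s$ ($a{\left(s,q \right)} = 2 s 7 = 14 s$)
$l{\left(v,t \right)} = - 11 v$
$a{\left(103,-175 \right)} + l{\left(-53,194 \right)} = 14 \cdot 103 - -583 = 1442 + 583 = 2025$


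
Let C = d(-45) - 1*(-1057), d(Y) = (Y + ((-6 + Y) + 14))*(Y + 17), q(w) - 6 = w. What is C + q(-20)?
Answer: 3339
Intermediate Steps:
q(w) = 6 + w
d(Y) = (8 + 2*Y)*(17 + Y) (d(Y) = (Y + (8 + Y))*(17 + Y) = (8 + 2*Y)*(17 + Y))
C = 3353 (C = (136 + 2*(-45)**2 + 42*(-45)) - 1*(-1057) = (136 + 2*2025 - 1890) + 1057 = (136 + 4050 - 1890) + 1057 = 2296 + 1057 = 3353)
C + q(-20) = 3353 + (6 - 20) = 3353 - 14 = 3339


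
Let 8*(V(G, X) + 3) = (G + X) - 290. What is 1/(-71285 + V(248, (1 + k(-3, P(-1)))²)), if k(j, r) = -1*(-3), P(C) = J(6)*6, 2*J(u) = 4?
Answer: -4/285165 ≈ -1.4027e-5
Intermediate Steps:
J(u) = 2 (J(u) = (½)*4 = 2)
P(C) = 12 (P(C) = 2*6 = 12)
k(j, r) = 3
V(G, X) = -157/4 + G/8 + X/8 (V(G, X) = -3 + ((G + X) - 290)/8 = -3 + (-290 + G + X)/8 = -3 + (-145/4 + G/8 + X/8) = -157/4 + G/8 + X/8)
1/(-71285 + V(248, (1 + k(-3, P(-1)))²)) = 1/(-71285 + (-157/4 + (⅛)*248 + (1 + 3)²/8)) = 1/(-71285 + (-157/4 + 31 + (⅛)*4²)) = 1/(-71285 + (-157/4 + 31 + (⅛)*16)) = 1/(-71285 + (-157/4 + 31 + 2)) = 1/(-71285 - 25/4) = 1/(-285165/4) = -4/285165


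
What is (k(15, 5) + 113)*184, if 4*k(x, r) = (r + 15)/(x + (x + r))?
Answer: 145728/7 ≈ 20818.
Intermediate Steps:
k(x, r) = (15 + r)/(4*(r + 2*x)) (k(x, r) = ((r + 15)/(x + (x + r)))/4 = ((15 + r)/(x + (r + x)))/4 = ((15 + r)/(r + 2*x))/4 = (15 + r)/(4*(r + 2*x)))
(k(15, 5) + 113)*184 = ((15 + 5)/(4*(5 + 2*15)) + 113)*184 = ((¼)*20/(5 + 30) + 113)*184 = ((¼)*20/35 + 113)*184 = ((¼)*(1/35)*20 + 113)*184 = (⅐ + 113)*184 = (792/7)*184 = 145728/7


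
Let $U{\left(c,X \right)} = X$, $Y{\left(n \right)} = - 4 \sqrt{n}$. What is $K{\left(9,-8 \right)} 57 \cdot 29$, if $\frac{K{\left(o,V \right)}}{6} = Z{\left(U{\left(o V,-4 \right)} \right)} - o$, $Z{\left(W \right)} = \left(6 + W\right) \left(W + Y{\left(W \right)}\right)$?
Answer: $-168606 - 158688 i \approx -1.6861 \cdot 10^{5} - 1.5869 \cdot 10^{5} i$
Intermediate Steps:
$Z{\left(W \right)} = \left(6 + W\right) \left(W - 4 \sqrt{W}\right)$
$K{\left(o,V \right)} = -48 - 96 i - 6 o$ ($K{\left(o,V \right)} = 6 \left(\left(\left(-4\right)^{2} - 24 \sqrt{-4} - 4 \left(-4\right)^{\frac{3}{2}} + 6 \left(-4\right)\right) - o\right) = 6 \left(\left(16 - 24 \cdot 2 i - 4 \left(- 8 i\right) - 24\right) - o\right) = 6 \left(\left(16 - 48 i + 32 i - 24\right) - o\right) = 6 \left(\left(-8 - 16 i\right) - o\right) = 6 \left(-8 - o - 16 i\right) = -48 - 96 i - 6 o$)
$K{\left(9,-8 \right)} 57 \cdot 29 = \left(-48 - 96 i - 54\right) 57 \cdot 29 = \left(-102 - 96 i\right) 57 \cdot 29 = \left(-5814 - 5472 i\right) 29 = -168606 - 158688 i$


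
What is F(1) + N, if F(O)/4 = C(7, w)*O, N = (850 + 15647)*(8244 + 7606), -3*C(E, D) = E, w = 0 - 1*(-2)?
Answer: 784432322/3 ≈ 2.6148e+8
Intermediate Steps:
w = 2 (w = 0 + 2 = 2)
C(E, D) = -E/3
N = 261477450 (N = 16497*15850 = 261477450)
F(O) = -28*O/3 (F(O) = 4*((-1/3*7)*O) = 4*(-7*O/3) = -28*O/3)
F(1) + N = -28/3*1 + 261477450 = -28/3 + 261477450 = 784432322/3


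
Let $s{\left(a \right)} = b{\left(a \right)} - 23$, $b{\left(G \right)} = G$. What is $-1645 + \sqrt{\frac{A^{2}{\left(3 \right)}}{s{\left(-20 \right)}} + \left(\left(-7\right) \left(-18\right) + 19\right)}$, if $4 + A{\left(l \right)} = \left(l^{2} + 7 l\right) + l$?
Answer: $-1645 + \frac{\sqrt{231942}}{43} \approx -1633.8$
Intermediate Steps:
$A{\left(l \right)} = -4 + l^{2} + 8 l$ ($A{\left(l \right)} = -4 + \left(\left(l^{2} + 7 l\right) + l\right) = -4 + \left(l^{2} + 8 l\right) = -4 + l^{2} + 8 l$)
$s{\left(a \right)} = -23 + a$ ($s{\left(a \right)} = a - 23 = -23 + a$)
$-1645 + \sqrt{\frac{A^{2}{\left(3 \right)}}{s{\left(-20 \right)}} + \left(\left(-7\right) \left(-18\right) + 19\right)} = -1645 + \sqrt{\frac{\left(-4 + 3^{2} + 8 \cdot 3\right)^{2}}{-23 - 20} + \left(\left(-7\right) \left(-18\right) + 19\right)} = -1645 + \sqrt{\frac{\left(-4 + 9 + 24\right)^{2}}{-43} + \left(126 + 19\right)} = -1645 + \sqrt{29^{2} \left(- \frac{1}{43}\right) + 145} = -1645 + \sqrt{841 \left(- \frac{1}{43}\right) + 145} = -1645 + \sqrt{- \frac{841}{43} + 145} = -1645 + \sqrt{\frac{5394}{43}} = -1645 + \frac{\sqrt{231942}}{43}$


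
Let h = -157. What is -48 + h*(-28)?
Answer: 4348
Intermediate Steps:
-48 + h*(-28) = -48 - 157*(-28) = -48 + 4396 = 4348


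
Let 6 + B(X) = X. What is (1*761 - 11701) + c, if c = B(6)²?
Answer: -10940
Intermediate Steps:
B(X) = -6 + X
c = 0 (c = (-6 + 6)² = 0² = 0)
(1*761 - 11701) + c = (1*761 - 11701) + 0 = (761 - 11701) + 0 = -10940 + 0 = -10940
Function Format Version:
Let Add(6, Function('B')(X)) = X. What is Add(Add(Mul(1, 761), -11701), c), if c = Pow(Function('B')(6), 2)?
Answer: -10940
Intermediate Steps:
Function('B')(X) = Add(-6, X)
c = 0 (c = Pow(Add(-6, 6), 2) = Pow(0, 2) = 0)
Add(Add(Mul(1, 761), -11701), c) = Add(Add(Mul(1, 761), -11701), 0) = Add(Add(761, -11701), 0) = Add(-10940, 0) = -10940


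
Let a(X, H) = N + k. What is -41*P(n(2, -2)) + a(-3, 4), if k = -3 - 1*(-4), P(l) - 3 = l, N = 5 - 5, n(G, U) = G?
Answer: -204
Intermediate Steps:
N = 0
P(l) = 3 + l
k = 1 (k = -3 + 4 = 1)
a(X, H) = 1 (a(X, H) = 0 + 1 = 1)
-41*P(n(2, -2)) + a(-3, 4) = -41*(3 + 2) + 1 = -41*5 + 1 = -205 + 1 = -204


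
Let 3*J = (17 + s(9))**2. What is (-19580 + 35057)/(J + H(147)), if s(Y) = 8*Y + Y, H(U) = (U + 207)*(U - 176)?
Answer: -46431/21194 ≈ -2.1908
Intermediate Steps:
H(U) = (-176 + U)*(207 + U) (H(U) = (207 + U)*(-176 + U) = (-176 + U)*(207 + U))
s(Y) = 9*Y
J = 9604/3 (J = (17 + 9*9)**2/3 = (17 + 81)**2/3 = (1/3)*98**2 = (1/3)*9604 = 9604/3 ≈ 3201.3)
(-19580 + 35057)/(J + H(147)) = (-19580 + 35057)/(9604/3 + (-36432 + 147**2 + 31*147)) = 15477/(9604/3 + (-36432 + 21609 + 4557)) = 15477/(9604/3 - 10266) = 15477/(-21194/3) = 15477*(-3/21194) = -46431/21194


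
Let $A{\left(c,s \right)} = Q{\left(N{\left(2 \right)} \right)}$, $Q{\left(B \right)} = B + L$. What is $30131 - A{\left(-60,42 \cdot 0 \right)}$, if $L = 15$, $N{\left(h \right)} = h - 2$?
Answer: $30116$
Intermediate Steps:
$N{\left(h \right)} = -2 + h$ ($N{\left(h \right)} = h - 2 = -2 + h$)
$Q{\left(B \right)} = 15 + B$ ($Q{\left(B \right)} = B + 15 = 15 + B$)
$A{\left(c,s \right)} = 15$ ($A{\left(c,s \right)} = 15 + \left(-2 + 2\right) = 15 + 0 = 15$)
$30131 - A{\left(-60,42 \cdot 0 \right)} = 30131 - 15 = 30116$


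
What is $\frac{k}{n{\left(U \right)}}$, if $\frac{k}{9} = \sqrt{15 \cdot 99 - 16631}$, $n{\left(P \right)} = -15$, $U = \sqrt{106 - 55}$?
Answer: $- \frac{3 i \sqrt{15146}}{5} \approx - 73.841 i$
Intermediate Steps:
$U = \sqrt{51} \approx 7.1414$
$k = 9 i \sqrt{15146}$ ($k = 9 \sqrt{15 \cdot 99 - 16631} = 9 \sqrt{1485 - 16631} = 9 \sqrt{-15146} = 9 i \sqrt{15146} \approx 1107.6 i$)
$\frac{k}{n{\left(U \right)}} = \frac{9 i \sqrt{15146}}{-15} = 9 i \sqrt{15146} \left(- \frac{1}{15}\right) = - \frac{3 i \sqrt{15146}}{5}$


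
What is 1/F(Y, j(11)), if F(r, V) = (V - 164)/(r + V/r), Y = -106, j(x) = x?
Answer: 3749/5406 ≈ 0.69349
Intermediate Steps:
F(r, V) = (-164 + V)/(r + V/r)
1/F(Y, j(11)) = 1/(-106*(-164 + 11)/(11 + (-106)²)) = 1/(-106*(-153)/(11 + 11236)) = 1/(-106*(-153)/11247) = 1/(-106*1/11247*(-153)) = 1/(5406/3749) = 3749/5406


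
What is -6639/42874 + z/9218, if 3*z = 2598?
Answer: -12034709/197606266 ≈ -0.060902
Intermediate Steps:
z = 866 (z = (⅓)*2598 = 866)
-6639/42874 + z/9218 = -6639/42874 + 866/9218 = -6639*1/42874 + 866*(1/9218) = -6639/42874 + 433/4609 = -12034709/197606266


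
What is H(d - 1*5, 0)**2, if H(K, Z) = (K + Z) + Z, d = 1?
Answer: 16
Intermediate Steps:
H(K, Z) = K + 2*Z
H(d - 1*5, 0)**2 = ((1 - 1*5) + 2*0)**2 = ((1 - 5) + 0)**2 = (-4 + 0)**2 = (-4)**2 = 16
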